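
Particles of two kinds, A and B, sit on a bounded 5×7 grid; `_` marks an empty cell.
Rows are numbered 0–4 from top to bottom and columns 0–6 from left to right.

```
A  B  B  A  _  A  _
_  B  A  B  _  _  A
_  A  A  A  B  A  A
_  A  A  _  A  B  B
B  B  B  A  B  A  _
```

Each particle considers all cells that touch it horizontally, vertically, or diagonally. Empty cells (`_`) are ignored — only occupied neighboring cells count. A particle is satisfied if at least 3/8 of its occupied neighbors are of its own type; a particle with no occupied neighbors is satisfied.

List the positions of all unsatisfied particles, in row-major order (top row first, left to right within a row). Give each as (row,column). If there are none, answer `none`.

Row 0: (0,0)A 0/2 unhappy · (0,1)B 2/4 ok · (0,2)B 3/5 ok · (0,3)A 1/3 unhappy · (0,5)A 1/1 ok
Row 1: (1,1)B 2/6 unhappy · (1,2)A 4/8 ok · (1,3)B 2/6 unhappy · (1,6)A 3/3 ok
Row 2: (2,1)A 4/5 ok · (2,2)A 5/7 ok · (2,3)A 4/6 ok · (2,4)B 2/5 ok · (2,5)A 3/6 ok · (2,6)A 2/4 ok
Row 3: (3,1)A 3/6 ok · (3,2)A 5/7 ok · (3,4)A 4/7 ok · (3,5)B 3/7 ok · (3,6)B 1/4 unhappy
Row 4: (4,0)B 1/2 ok · (4,1)B 2/4 ok · (4,2)B 1/4 unhappy · (4,3)A 2/4 ok · (4,4)B 1/4 unhappy · (4,5)A 1/4 unhappy

(0,0), (0,3), (1,1), (1,3), (3,6), (4,2), (4,4), (4,5)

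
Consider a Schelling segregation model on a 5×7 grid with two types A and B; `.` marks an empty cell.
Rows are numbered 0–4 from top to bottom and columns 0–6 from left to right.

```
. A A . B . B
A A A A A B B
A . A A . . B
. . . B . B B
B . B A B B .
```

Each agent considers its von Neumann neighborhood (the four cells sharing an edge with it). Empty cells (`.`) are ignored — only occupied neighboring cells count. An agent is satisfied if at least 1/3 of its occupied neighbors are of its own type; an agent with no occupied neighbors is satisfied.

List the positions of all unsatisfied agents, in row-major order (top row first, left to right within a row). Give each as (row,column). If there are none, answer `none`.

(0,4), (3,3), (4,2), (4,3)

(0,1)A 2/2 ok
(0,2)A 2/2 ok
(0,4)B 0/1 unhappy
(0,6)B 1/1 ok
(1,0)A 2/2 ok
(1,1)A 3/3 ok
(1,2)A 4/4 ok
(1,3)A 3/3 ok
(1,4)A 1/3 ok
(1,5)B 1/2 ok
(1,6)B 3/3 ok
(2,0)A 1/1 ok
(2,2)A 2/2 ok
(2,3)A 2/3 ok
(2,6)B 2/2 ok
(3,3)B 0/2 unhappy
(3,5)B 2/2 ok
(3,6)B 2/2 ok
(4,0)B 0/0 ok
(4,2)B 0/1 unhappy
(4,3)A 0/3 unhappy
(4,4)B 1/2 ok
(4,5)B 2/2 ok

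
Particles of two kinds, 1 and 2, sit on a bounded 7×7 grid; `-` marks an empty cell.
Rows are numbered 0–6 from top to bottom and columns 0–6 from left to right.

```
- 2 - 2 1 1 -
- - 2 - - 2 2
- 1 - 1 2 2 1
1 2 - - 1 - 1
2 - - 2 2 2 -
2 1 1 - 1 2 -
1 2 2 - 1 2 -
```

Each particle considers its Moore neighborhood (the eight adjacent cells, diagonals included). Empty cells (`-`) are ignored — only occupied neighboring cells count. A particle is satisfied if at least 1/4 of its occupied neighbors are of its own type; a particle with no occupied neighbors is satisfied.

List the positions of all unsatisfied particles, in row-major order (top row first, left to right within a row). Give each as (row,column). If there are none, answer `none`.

(0,1)2 1/1 ok
(0,3)2 1/2 ok
(0,4)1 1/3 ok
(0,5)1 1/3 ok
(1,2)2 2/4 ok
(1,5)2 3/6 ok
(1,6)2 2/4 ok
(2,1)1 1/3 ok
(2,3)1 1/3 ok
(2,4)2 2/4 ok
(2,5)2 3/6 ok
(2,6)1 1/4 ok
(3,0)1 1/3 ok
(3,1)2 1/3 ok
(3,4)1 1/6 unhappy
(3,6)1 1/3 ok
(4,0)2 2/4 ok
(4,3)2 1/4 ok
(4,4)2 3/5 ok
(4,5)2 2/5 ok
(5,0)2 2/4 ok
(5,1)1 2/6 ok
(5,2)1 1/4 ok
(5,4)1 1/6 unhappy
(5,5)2 3/5 ok
(6,0)1 1/3 ok
(6,1)2 2/5 ok
(6,2)2 1/3 ok
(6,4)1 1/3 ok
(6,5)2 1/3 ok

(3,4), (5,4)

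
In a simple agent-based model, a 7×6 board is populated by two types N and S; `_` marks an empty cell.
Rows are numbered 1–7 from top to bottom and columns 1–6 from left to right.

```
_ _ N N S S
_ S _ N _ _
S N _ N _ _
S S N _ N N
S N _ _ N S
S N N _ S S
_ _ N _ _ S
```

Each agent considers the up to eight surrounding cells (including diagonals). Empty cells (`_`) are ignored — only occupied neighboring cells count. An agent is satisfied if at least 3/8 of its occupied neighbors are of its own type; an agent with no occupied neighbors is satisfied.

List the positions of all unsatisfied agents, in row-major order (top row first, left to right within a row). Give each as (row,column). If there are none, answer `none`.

(1,5), (2,2), (3,2), (6,1)

(1,3)N 2/3 satisfied
(1,4)N 2/3 satisfied
(1,5)S 1/3 not
(1,6)S 1/1 satisfied
(2,2)S 1/3 not
(2,4)N 3/4 satisfied
(3,1)S 3/4 satisfied
(3,2)N 1/5 not
(3,4)N 3/3 satisfied
(4,1)S 3/5 satisfied
(4,2)S 3/6 satisfied
(4,3)N 3/4 satisfied
(4,5)N 3/4 satisfied
(4,6)N 2/3 satisfied
(5,1)S 3/5 satisfied
(5,2)N 3/7 satisfied
(5,5)N 2/5 satisfied
(5,6)S 2/5 satisfied
(6,1)S 1/3 not
(6,2)N 3/5 satisfied
(6,3)N 3/3 satisfied
(6,5)S 3/4 satisfied
(6,6)S 3/4 satisfied
(7,3)N 2/2 satisfied
(7,6)S 2/2 satisfied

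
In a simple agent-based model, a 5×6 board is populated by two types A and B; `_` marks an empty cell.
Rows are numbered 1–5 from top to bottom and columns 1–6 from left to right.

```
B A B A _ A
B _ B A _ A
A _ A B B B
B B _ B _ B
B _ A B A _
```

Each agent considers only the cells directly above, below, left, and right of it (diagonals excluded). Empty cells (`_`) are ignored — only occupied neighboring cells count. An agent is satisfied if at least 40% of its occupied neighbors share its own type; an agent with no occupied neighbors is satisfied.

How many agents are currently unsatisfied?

Row 1: (1,1)B 1/2 satisfied · (1,2)A 0/2 not · (1,3)B 1/3 not · (1,4)A 1/2 satisfied · (1,6)A 1/1 satisfied
Row 2: (2,1)B 1/2 satisfied · (2,3)B 1/3 not · (2,4)A 1/3 not · (2,6)A 1/2 satisfied
Row 3: (3,1)A 0/2 not · (3,3)A 0/2 not · (3,4)B 2/4 satisfied · (3,5)B 2/2 satisfied · (3,6)B 2/3 satisfied
Row 4: (4,1)B 2/3 satisfied · (4,2)B 1/1 satisfied · (4,4)B 2/2 satisfied · (4,6)B 1/1 satisfied
Row 5: (5,1)B 1/1 satisfied · (5,3)A 0/1 not · (5,4)B 1/3 not · (5,5)A 0/1 not
Unsatisfied: (1,2), (1,3), (2,3), (2,4), (3,1), (3,3), (5,3), (5,4), (5,5) — 9 in total.

9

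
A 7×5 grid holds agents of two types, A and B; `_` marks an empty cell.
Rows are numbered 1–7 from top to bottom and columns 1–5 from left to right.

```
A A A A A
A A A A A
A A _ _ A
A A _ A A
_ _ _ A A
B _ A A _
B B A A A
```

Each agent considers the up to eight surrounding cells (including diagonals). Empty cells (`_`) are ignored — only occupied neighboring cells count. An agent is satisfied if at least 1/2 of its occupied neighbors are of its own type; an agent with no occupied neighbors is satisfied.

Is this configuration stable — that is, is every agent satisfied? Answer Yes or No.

Yes

(1,1)A 3/3 ✓
(1,2)A 5/5 ✓
(1,3)A 5/5 ✓
(1,4)A 5/5 ✓
(1,5)A 3/3 ✓
(2,1)A 5/5 ✓
(2,2)A 7/7 ✓
(2,3)A 6/6 ✓
(2,4)A 6/6 ✓
(2,5)A 4/4 ✓
(3,1)A 5/5 ✓
(3,2)A 6/6 ✓
(3,5)A 4/4 ✓
(4,1)A 3/3 ✓
(4,2)A 3/3 ✓
(4,4)A 4/4 ✓
(4,5)A 4/4 ✓
(5,4)A 5/5 ✓
(5,5)A 4/4 ✓
(6,1)B 2/2 ✓
(6,3)A 4/5 ✓
(6,4)A 6/6 ✓
(7,1)B 2/2 ✓
(7,2)B 2/4 ✓
(7,3)A 3/4 ✓
(7,4)A 4/4 ✓
(7,5)A 2/2 ✓
All meet the threshold, so the configuration is stable.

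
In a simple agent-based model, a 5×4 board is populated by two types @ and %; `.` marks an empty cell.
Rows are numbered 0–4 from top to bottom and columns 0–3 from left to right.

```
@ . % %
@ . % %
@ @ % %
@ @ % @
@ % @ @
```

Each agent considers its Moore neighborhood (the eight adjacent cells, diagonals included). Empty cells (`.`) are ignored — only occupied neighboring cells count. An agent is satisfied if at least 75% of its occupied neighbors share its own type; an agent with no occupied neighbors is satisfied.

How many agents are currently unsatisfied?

9

Row 0: (0,0)@ 1/1 ✓ · (0,2)% 3/3 ✓ · (0,3)% 3/3 ✓
Row 1: (1,0)@ 3/3 ✓ · (1,2)% 5/6 ✓ · (1,3)% 5/5 ✓
Row 2: (2,0)@ 4/4 ✓ · (2,1)@ 4/7 ✗ · (2,2)% 4/7 ✗ · (2,3)% 4/5 ✓
Row 3: (3,0)@ 4/5 ✓ · (3,1)@ 5/8 ✗ · (3,2)% 3/8 ✗ · (3,3)@ 2/5 ✗
Row 4: (4,0)@ 2/3 ✗ · (4,1)% 1/5 ✗ · (4,2)@ 3/5 ✗ · (4,3)@ 2/3 ✗
Unsatisfied: (2,1), (2,2), (3,1), (3,2), (3,3), (4,0), (4,1), (4,2), (4,3) — 9 in total.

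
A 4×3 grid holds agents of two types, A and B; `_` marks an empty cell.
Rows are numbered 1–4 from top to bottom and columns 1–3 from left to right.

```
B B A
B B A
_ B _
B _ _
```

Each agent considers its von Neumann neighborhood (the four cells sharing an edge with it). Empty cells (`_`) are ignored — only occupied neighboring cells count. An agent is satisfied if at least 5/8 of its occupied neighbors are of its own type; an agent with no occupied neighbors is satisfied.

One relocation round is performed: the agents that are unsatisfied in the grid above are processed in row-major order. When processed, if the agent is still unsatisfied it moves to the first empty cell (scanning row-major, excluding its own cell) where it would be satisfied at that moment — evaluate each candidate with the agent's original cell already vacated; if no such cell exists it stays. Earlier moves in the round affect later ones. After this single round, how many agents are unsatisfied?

Initially unsatisfied (in order): (1,3), (2,3).
  (1,3) → (4,3).
  (2,3): no empty cell satisfies it; stays.
Resulting grid:
B B _
B B A
_ B _
B _ A
Unsatisfied now: (2,3).

1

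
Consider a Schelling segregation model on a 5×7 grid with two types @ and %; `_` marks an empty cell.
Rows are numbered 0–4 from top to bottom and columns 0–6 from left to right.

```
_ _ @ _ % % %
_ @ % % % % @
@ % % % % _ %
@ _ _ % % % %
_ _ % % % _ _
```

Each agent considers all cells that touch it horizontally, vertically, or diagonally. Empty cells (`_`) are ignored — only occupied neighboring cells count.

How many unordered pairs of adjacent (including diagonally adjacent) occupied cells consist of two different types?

Scan each occupied cell's neighbors to the right and below (and the two forward diagonals) so each pair is counted once.
From row 0: 4 unlike of 13 pairs (running 4/13).
From row 1: 5 unlike of 19 pairs (running 9/32).
From row 2: 2 unlike of 14 pairs (running 11/46).
From row 3: 0 unlike of 9 pairs (running 11/55).
From row 4: 0 unlike of 2 pairs (running 11/57).
Total adjacent occupied pairs: 57; unlike-type pairs: 11.

11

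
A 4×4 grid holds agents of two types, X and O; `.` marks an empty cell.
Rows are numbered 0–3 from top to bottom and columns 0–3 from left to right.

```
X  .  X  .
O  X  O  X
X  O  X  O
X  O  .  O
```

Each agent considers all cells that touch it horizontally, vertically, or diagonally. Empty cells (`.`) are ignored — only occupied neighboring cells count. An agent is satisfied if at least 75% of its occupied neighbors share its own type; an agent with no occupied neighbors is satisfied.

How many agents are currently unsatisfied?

13

Row 0: (0,0)X 1/2 ✗ · (0,2)X 2/3 ✗
Row 1: (1,0)O 1/4 ✗ · (1,1)X 4/7 ✗ · (1,2)O 2/6 ✗ · (1,3)X 2/4 ✗
Row 2: (2,0)X 2/5 ✗ · (2,1)O 3/7 ✗ · (2,2)X 2/7 ✗ · (2,3)O 2/4 ✗
Row 3: (3,0)X 1/3 ✗ · (3,1)O 1/4 ✗ · (3,3)O 1/2 ✗
Unsatisfied: (0,0), (0,2), (1,0), (1,1), (1,2), (1,3), (2,0), (2,1), (2,2), (2,3), (3,0), (3,1), (3,3) — 13 in total.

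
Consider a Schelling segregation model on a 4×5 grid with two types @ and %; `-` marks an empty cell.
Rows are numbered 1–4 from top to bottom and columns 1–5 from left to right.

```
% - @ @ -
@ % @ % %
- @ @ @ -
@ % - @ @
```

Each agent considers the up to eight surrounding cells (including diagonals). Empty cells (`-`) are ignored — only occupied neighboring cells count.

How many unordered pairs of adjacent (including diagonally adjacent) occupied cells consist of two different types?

16

Scan each occupied cell's neighbors to the right and below (and the two forward diagonals) so each pair is counted once.
From row 1: 5 unlike of 9 pairs (running 5/9).
From row 2: 8 unlike of 13 pairs (running 13/22).
From row 3: 2 unlike of 8 pairs (running 15/30).
From row 4: 1 unlike of 2 pairs (running 16/32).
Total adjacent occupied pairs: 32; unlike-type pairs: 16.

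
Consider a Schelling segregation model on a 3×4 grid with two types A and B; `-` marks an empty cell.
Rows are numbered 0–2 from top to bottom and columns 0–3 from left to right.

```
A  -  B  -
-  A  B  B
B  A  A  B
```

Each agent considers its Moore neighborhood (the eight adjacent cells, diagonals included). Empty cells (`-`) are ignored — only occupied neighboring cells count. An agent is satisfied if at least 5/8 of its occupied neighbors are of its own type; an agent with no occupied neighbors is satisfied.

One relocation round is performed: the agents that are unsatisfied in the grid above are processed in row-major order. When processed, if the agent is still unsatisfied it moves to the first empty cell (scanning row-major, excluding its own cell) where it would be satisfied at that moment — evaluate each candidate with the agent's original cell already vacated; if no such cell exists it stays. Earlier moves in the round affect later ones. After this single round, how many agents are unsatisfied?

0

Initially unsatisfied (in order): (1,1), (1,2), (2,0), (2,1), (2,2).
  (1,1) → (1,0).
  (1,2) → (0,3).
  (2,0) → (1,2).
  (2,1): now satisfied by earlier moves; stays.
  (2,2) → (2,0).
Resulting grid:
A - B B
A - B B
A A - B
All satisfied now.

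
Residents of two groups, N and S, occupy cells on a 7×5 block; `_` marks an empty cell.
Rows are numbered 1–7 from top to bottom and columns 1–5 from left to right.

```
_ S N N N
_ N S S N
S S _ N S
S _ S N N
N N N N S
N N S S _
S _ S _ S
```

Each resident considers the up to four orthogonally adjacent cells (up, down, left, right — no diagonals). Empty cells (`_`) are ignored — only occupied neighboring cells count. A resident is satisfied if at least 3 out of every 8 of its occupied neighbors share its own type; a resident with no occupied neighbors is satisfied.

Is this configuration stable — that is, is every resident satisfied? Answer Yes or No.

Row 1: (1,2)S 0/2 not · (1,3)N 1/3 not · (1,4)N 2/3 satisfied · (1,5)N 2/2 satisfied
Row 2: (2,2)N 0/3 not · (2,3)S 1/3 not · (2,4)S 1/4 not · (2,5)N 1/3 not
Row 3: (3,1)S 2/2 satisfied · (3,2)S 1/2 satisfied · (3,4)N 1/3 not · (3,5)S 0/3 not
Row 4: (4,1)S 1/2 satisfied · (4,3)S 0/2 not · (4,4)N 3/4 satisfied · (4,5)N 1/3 not
Row 5: (5,1)N 2/3 satisfied · (5,2)N 3/3 satisfied · (5,3)N 2/4 satisfied · (5,4)N 2/4 satisfied · (5,5)S 0/2 not
Row 6: (6,1)N 2/3 satisfied · (6,2)N 2/3 satisfied · (6,3)S 2/4 satisfied · (6,4)S 1/2 satisfied
Row 7: (7,1)S 0/1 not · (7,3)S 1/1 satisfied · (7,5)S 0/0 satisfied
For instance (1,2) has only 0/2 same-type neighbors, below 3/8.

No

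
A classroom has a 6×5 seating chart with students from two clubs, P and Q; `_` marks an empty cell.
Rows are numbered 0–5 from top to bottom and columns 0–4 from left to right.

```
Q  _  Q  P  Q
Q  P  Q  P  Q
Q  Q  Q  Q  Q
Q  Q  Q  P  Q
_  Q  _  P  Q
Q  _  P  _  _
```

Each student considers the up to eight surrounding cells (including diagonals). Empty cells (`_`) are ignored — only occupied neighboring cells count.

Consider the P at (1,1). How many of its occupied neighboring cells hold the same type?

Occupied neighbors of (1,1): (0,0)=Q, (0,2)=Q, (1,0)=Q, (1,2)=Q, (2,0)=Q, (2,1)=Q, (2,2)=Q.
Same type (P): 0 of 7.

0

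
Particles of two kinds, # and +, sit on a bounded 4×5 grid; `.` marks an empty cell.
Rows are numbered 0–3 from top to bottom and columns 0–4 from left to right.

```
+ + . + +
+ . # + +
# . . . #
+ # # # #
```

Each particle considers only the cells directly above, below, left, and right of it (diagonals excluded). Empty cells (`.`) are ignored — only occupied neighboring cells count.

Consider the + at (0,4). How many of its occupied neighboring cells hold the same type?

Occupied neighbors of (0,4): (1,4)=+, (0,3)=+.
Same type (+): 2 of 2.

2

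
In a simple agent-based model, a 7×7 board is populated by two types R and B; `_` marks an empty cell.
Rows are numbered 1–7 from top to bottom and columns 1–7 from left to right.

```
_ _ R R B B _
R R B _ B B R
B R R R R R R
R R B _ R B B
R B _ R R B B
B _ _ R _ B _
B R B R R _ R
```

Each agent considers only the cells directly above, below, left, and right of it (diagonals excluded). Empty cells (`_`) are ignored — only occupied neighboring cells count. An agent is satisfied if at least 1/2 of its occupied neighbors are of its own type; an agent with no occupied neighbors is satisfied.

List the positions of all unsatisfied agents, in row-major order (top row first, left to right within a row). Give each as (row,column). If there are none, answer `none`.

Row 1: (1,3)R 1/2 satisfied · (1,4)R 1/2 satisfied · (1,5)B 2/3 satisfied · (1,6)B 2/2 satisfied
Row 2: (2,1)R 1/2 satisfied · (2,2)R 2/3 satisfied · (2,3)B 0/3 not · (2,5)B 2/3 satisfied · (2,6)B 2/4 satisfied · (2,7)R 1/2 satisfied
Row 3: (3,1)B 0/3 not · (3,2)R 3/4 satisfied · (3,3)R 2/4 satisfied · (3,4)R 2/2 satisfied · (3,5)R 3/4 satisfied · (3,6)R 2/4 satisfied · (3,7)R 2/3 satisfied
Row 4: (4,1)R 2/3 satisfied · (4,2)R 2/4 satisfied · (4,3)B 0/2 not · (4,5)R 2/3 satisfied · (4,6)B 2/4 satisfied · (4,7)B 2/3 satisfied
Row 5: (5,1)R 1/3 not · (5,2)B 0/2 not · (5,4)R 2/2 satisfied · (5,5)R 2/3 satisfied · (5,6)B 3/4 satisfied · (5,7)B 2/2 satisfied
Row 6: (6,1)B 1/2 satisfied · (6,4)R 2/2 satisfied · (6,6)B 1/1 satisfied
Row 7: (7,1)B 1/2 satisfied · (7,2)R 0/2 not · (7,3)B 0/2 not · (7,4)R 2/3 satisfied · (7,5)R 1/1 satisfied · (7,7)R 0/0 satisfied

(2,3), (3,1), (4,3), (5,1), (5,2), (7,2), (7,3)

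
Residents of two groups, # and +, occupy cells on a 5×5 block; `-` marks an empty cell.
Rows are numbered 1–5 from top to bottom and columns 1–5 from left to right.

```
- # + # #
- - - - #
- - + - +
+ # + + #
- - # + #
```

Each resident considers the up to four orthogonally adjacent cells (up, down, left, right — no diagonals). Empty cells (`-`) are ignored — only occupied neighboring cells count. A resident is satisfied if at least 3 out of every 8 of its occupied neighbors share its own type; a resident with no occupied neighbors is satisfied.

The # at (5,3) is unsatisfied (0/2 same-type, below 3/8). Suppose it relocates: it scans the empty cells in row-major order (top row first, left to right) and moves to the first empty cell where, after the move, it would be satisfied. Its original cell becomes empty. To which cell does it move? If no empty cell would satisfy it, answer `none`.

(1,1)

Vacating (5,3). Empty cells in order:
  (1,1): 1/1 same-type → satisfied — stop here.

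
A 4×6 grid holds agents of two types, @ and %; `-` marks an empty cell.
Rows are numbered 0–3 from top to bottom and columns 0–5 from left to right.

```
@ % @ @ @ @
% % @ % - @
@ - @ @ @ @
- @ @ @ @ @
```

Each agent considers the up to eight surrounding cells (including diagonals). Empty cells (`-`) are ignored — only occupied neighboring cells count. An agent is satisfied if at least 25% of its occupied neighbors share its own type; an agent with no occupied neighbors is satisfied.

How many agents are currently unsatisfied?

(0,0)@ 0/3 not
(0,1)% 2/5 satisfied
(0,2)@ 2/5 satisfied
(0,3)@ 3/4 satisfied
(0,4)@ 3/4 satisfied
(0,5)@ 2/2 satisfied
(1,0)% 2/4 satisfied
(1,1)% 2/7 satisfied
(1,2)@ 4/7 satisfied
(1,3)% 0/7 not
(1,5)@ 4/4 satisfied
(2,0)@ 1/3 satisfied
(2,2)@ 5/7 satisfied
(2,3)@ 6/7 satisfied
(2,4)@ 6/7 satisfied
(2,5)@ 4/4 satisfied
(3,1)@ 3/3 satisfied
(3,2)@ 4/4 satisfied
(3,3)@ 5/5 satisfied
(3,4)@ 5/5 satisfied
(3,5)@ 3/3 satisfied
Unsatisfied: (0,0), (1,3) — 2 in total.

2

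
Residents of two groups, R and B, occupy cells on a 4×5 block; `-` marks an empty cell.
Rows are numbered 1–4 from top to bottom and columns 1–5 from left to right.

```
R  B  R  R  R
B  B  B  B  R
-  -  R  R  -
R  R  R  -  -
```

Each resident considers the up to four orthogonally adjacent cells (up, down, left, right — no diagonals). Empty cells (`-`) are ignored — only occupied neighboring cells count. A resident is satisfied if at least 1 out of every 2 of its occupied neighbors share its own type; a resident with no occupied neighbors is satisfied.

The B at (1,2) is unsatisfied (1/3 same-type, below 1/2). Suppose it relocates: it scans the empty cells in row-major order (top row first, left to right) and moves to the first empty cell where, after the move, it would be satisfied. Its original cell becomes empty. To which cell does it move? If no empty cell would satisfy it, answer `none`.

Vacating (1,2). Empty cells in order:
  (3,1): 1/2 same-type → satisfied — stop here.

(3,1)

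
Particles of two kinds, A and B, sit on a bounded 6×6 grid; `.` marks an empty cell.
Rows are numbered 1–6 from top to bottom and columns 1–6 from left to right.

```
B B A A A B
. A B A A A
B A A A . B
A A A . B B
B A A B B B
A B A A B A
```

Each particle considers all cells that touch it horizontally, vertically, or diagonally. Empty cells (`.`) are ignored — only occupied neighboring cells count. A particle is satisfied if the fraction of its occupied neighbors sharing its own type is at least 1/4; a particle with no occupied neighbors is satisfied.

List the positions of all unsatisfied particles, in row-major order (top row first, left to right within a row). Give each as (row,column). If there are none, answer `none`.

(1,6), (2,3), (3,1), (5,1), (6,2), (6,6)

Row 1: (1,1)B 1/2 ✓ · (1,2)B 2/4 ✓ · (1,3)A 3/5 ✓ · (1,4)A 4/5 ✓ · (1,5)A 4/5 ✓ · (1,6)B 0/3 ✗
Row 2: (2,2)A 3/7 ✓ · (2,3)B 1/8 ✗ · (2,4)A 6/7 ✓ · (2,5)A 5/7 ✓ · (2,6)A 2/4 ✓
Row 3: (3,1)B 0/4 ✗ · (3,2)A 5/7 ✓ · (3,3)A 6/7 ✓ · (3,4)A 4/6 ✓ · (3,6)B 2/4 ✓
Row 4: (4,1)A 3/5 ✓ · (4,2)A 6/8 ✓ · (4,3)A 6/7 ✓ · (4,5)B 5/6 ✓ · (4,6)B 4/4 ✓
Row 5: (5,1)B 1/5 ✗ · (5,2)A 6/8 ✓ · (5,3)A 5/7 ✓ · (5,4)B 3/7 ✓ · (5,5)B 5/7 ✓ · (5,6)B 4/5 ✓
Row 6: (6,1)A 1/3 ✓ · (6,2)B 1/5 ✗ · (6,3)A 3/5 ✓ · (6,4)A 2/5 ✓ · (6,5)B 3/5 ✓ · (6,6)A 0/3 ✗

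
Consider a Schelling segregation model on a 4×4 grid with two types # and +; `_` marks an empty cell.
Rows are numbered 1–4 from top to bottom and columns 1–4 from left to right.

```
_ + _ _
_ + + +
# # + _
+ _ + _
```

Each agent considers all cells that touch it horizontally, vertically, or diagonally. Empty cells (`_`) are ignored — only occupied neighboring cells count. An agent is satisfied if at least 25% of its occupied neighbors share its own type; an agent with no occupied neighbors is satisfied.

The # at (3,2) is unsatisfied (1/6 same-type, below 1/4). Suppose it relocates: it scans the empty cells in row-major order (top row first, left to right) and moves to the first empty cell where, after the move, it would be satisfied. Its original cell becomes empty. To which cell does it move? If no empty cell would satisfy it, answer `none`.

(2,1)

Vacating (3,2). Empty cells in order:
  (1,1): 0/2 same-type → still unsatisfied.
  (1,3): 0/4 same-type → still unsatisfied.
  (1,4): 0/2 same-type → still unsatisfied.
  (2,1): 1/3 same-type → satisfied — stop here.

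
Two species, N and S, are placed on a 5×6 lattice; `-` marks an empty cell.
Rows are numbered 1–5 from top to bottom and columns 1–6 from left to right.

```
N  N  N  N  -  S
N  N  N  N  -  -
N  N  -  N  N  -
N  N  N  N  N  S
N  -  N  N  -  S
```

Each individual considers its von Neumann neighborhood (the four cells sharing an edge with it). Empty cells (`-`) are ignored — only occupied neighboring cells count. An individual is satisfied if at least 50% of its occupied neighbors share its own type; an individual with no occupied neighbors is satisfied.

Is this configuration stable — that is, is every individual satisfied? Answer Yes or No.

Yes

(1,1)N 2/2 satisfied
(1,2)N 3/3 satisfied
(1,3)N 3/3 satisfied
(1,4)N 2/2 satisfied
(1,6)S 0/0 satisfied
(2,1)N 3/3 satisfied
(2,2)N 4/4 satisfied
(2,3)N 3/3 satisfied
(2,4)N 3/3 satisfied
(3,1)N 3/3 satisfied
(3,2)N 3/3 satisfied
(3,4)N 3/3 satisfied
(3,5)N 2/2 satisfied
(4,1)N 3/3 satisfied
(4,2)N 3/3 satisfied
(4,3)N 3/3 satisfied
(4,4)N 4/4 satisfied
(4,5)N 2/3 satisfied
(4,6)S 1/2 satisfied
(5,1)N 1/1 satisfied
(5,3)N 2/2 satisfied
(5,4)N 2/2 satisfied
(5,6)S 1/1 satisfied
All meet the threshold, so the configuration is stable.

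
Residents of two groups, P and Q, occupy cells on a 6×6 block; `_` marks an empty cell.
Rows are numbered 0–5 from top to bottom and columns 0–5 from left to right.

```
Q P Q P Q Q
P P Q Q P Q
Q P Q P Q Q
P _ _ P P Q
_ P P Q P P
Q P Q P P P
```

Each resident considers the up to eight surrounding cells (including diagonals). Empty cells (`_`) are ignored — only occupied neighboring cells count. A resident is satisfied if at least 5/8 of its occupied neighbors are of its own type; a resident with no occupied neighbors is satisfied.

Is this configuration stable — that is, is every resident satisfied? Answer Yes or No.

No

Row 0: (0,0)Q 0/3 unhappy · (0,1)P 2/5 unhappy · (0,2)Q 2/5 unhappy · (0,3)P 1/5 unhappy · (0,4)Q 3/5 unhappy · (0,5)Q 2/3 ok
Row 1: (1,0)P 3/5 unhappy · (1,1)P 3/8 unhappy · (1,2)Q 3/8 unhappy · (1,3)Q 5/8 ok · (1,4)P 2/8 unhappy · (1,5)Q 4/5 ok
Row 2: (2,0)Q 0/4 unhappy · (2,1)P 3/6 unhappy · (2,2)Q 2/6 unhappy · (2,3)P 3/7 unhappy · (2,4)Q 4/8 unhappy · (2,5)Q 3/5 unhappy
Row 3: (3,0)P 2/3 ok · (3,3)P 4/7 unhappy · (3,4)P 4/8 unhappy · (3,5)Q 2/5 unhappy
Row 4: (4,1)P 3/5 unhappy · (4,2)P 4/6 ok · (4,3)Q 1/7 unhappy · (4,4)P 6/8 ok · (4,5)P 4/5 ok
Row 5: (5,0)Q 0/2 unhappy · (5,1)P 2/4 unhappy · (5,2)Q 1/5 unhappy · (5,3)P 3/5 unhappy · (5,4)P 4/5 ok · (5,5)P 3/3 ok
For instance (0,0) has only 0/3 same-type neighbors, below 5/8.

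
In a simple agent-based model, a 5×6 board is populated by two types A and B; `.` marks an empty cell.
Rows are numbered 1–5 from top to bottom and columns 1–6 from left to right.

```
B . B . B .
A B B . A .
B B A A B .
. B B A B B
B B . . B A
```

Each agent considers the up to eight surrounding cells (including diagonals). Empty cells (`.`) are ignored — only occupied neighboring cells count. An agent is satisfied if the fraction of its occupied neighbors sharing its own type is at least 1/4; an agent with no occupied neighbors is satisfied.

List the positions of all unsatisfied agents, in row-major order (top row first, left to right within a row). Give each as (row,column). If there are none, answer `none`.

(1,1)B 1/2 ok
(1,3)B 2/2 ok
(1,5)B 0/1 unhappy
(2,1)A 0/4 unhappy
(2,2)B 5/7 ok
(2,3)B 3/5 ok
(2,5)A 1/3 ok
(3,1)B 3/4 ok
(3,2)B 5/7 ok
(3,3)A 2/7 ok
(3,4)A 3/7 ok
(3,5)B 2/5 ok
(4,2)B 5/6 ok
(4,3)B 3/6 ok
(4,4)A 2/6 ok
(4,5)B 3/6 ok
(4,6)B 3/4 ok
(5,1)B 2/2 ok
(5,2)B 3/3 ok
(5,5)B 2/4 ok
(5,6)A 0/3 unhappy

(1,5), (2,1), (5,6)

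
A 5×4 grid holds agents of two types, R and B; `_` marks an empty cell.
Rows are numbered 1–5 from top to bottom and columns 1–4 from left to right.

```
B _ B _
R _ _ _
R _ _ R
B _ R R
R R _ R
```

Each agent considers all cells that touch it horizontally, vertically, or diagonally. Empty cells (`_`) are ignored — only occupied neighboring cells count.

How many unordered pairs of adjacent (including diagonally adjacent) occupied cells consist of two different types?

4

Scan each occupied cell's neighbors to the right and below (and the two forward diagonals) so each pair is counted once.
From row 1: 1 unlike of 1 pairs (running 1/1).
From row 2: 0 unlike of 1 pairs (running 1/2).
From row 3: 1 unlike of 3 pairs (running 2/5).
From row 4: 2 unlike of 6 pairs (running 4/11).
From row 5: 0 unlike of 1 pairs (running 4/12).
Total adjacent occupied pairs: 12; unlike-type pairs: 4.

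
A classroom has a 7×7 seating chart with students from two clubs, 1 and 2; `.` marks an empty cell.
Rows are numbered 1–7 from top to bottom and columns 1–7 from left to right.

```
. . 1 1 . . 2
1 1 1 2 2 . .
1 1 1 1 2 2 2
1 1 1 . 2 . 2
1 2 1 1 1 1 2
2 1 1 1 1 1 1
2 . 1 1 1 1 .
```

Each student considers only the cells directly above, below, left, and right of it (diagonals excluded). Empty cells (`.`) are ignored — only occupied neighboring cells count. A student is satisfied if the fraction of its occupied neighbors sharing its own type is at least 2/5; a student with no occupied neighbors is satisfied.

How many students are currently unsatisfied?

7

Row 1: (1,3)1 2/2 ✓ · (1,4)1 1/2 ✓ · (1,7)2 0/0 ✓
Row 2: (2,1)1 2/2 ✓ · (2,2)1 3/3 ✓ · (2,3)1 3/4 ✓ · (2,4)2 1/4 ✗ · (2,5)2 2/2 ✓
Row 3: (3,1)1 3/3 ✓ · (3,2)1 4/4 ✓ · (3,3)1 4/4 ✓ · (3,4)1 1/3 ✗ · (3,5)2 3/4 ✓ · (3,6)2 2/2 ✓ · (3,7)2 2/2 ✓
Row 4: (4,1)1 3/3 ✓ · (4,2)1 3/4 ✓ · (4,3)1 3/3 ✓ · (4,5)2 1/2 ✓ · (4,7)2 2/2 ✓
Row 5: (5,1)1 1/3 ✗ · (5,2)2 0/4 ✗ · (5,3)1 3/4 ✓ · (5,4)1 3/3 ✓ · (5,5)1 3/4 ✓ · (5,6)1 2/3 ✓ · (5,7)2 1/3 ✗
Row 6: (6,1)2 1/3 ✗ · (6,2)1 1/3 ✗ · (6,3)1 4/4 ✓ · (6,4)1 4/4 ✓ · (6,5)1 4/4 ✓ · (6,6)1 4/4 ✓ · (6,7)1 1/2 ✓
Row 7: (7,1)2 1/1 ✓ · (7,3)1 2/2 ✓ · (7,4)1 3/3 ✓ · (7,5)1 3/3 ✓ · (7,6)1 2/2 ✓
Unsatisfied: (2,4), (3,4), (5,1), (5,2), (5,7), (6,1), (6,2) — 7 in total.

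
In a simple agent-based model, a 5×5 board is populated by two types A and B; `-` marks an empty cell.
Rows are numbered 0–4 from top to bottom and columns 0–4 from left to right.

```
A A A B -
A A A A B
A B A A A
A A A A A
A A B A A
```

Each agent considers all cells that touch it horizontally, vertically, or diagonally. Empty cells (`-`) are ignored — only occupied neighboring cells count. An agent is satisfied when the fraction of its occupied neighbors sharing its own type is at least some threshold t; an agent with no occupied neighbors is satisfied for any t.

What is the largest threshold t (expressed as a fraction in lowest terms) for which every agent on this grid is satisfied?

Row 0: (0,0)A 3/3 · (0,1)A 5/5 · (0,2)A 4/5 · (0,3)B 1/4
Row 1: (1,0)A 4/5 · (1,1)A 7/8 · (1,2)A 6/8 · (1,3)A 5/7 · (1,4)B 1/4
Row 2: (2,0)A 4/5 · (2,1)B 0/8 · (2,2)A 7/8 · (2,3)A 7/8 · (2,4)A 4/5
Row 3: (3,0)A 4/5 · (3,1)A 6/8 · (3,2)A 6/8 · (3,3)A 7/8 · (3,4)A 5/5
Row 4: (4,0)A 3/3 · (4,1)A 4/5 · (4,2)B 0/5 · (4,3)A 4/5 · (4,4)A 3/3
The smallest same-type fraction is 0/8 at (2,1), which reduces to 0/1. Any threshold above that leaves this agent unsatisfied.

0/1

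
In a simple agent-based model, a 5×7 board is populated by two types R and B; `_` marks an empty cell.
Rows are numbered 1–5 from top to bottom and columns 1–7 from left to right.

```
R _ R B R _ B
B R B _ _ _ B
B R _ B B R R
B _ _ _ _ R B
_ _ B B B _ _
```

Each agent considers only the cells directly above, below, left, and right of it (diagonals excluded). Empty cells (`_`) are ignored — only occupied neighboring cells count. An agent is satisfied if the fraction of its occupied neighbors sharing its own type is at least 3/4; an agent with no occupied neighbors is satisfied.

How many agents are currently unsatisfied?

(1,1)R 0/1 not
(1,3)R 0/2 not
(1,4)B 0/2 not
(1,5)R 0/1 not
(1,7)B 1/1 satisfied
(2,1)B 1/3 not
(2,2)R 1/3 not
(2,3)B 0/2 not
(2,7)B 1/2 not
(3,1)B 2/3 not
(3,2)R 1/2 not
(3,4)B 1/1 satisfied
(3,5)B 1/2 not
(3,6)R 2/3 not
(3,7)R 1/3 not
(4,1)B 1/1 satisfied
(4,6)R 1/2 not
(4,7)B 0/2 not
(5,3)B 1/1 satisfied
(5,4)B 2/2 satisfied
(5,5)B 1/1 satisfied
Unsatisfied: (1,1), (1,3), (1,4), (1,5), (2,1), (2,2), (2,3), (2,7), (3,1), (3,2), (3,5), (3,6), (3,7), (4,6), (4,7) — 15 in total.

15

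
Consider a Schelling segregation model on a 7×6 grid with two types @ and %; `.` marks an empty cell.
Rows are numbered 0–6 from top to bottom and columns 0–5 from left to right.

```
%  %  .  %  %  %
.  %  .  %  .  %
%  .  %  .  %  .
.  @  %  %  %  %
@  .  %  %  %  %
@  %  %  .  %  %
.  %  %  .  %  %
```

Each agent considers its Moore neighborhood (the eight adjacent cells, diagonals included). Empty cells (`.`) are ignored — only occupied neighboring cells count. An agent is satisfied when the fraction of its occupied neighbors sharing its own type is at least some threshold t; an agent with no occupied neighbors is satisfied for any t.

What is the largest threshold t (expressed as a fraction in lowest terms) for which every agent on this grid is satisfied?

1/5

Row 0: (0,0)% 2/2 · (0,1)% 2/2 · (0,3)% 2/2 · (0,4)% 4/4 · (0,5)% 2/2
Row 1: (1,1)% 4/4 · (1,3)% 4/4 · (1,5)% 3/3
Row 2: (2,0)% 1/2 · (2,2)% 4/5 · (2,4)% 5/5
Row 3: (3,1)@ 1/5 · (3,2)% 4/5 · (3,3)% 7/7 · (3,4)% 6/6 · (3,5)% 4/4
Row 4: (4,0)@ 2/3 · (4,2)% 5/6 · (4,3)% 7/7 · (4,4)% 7/7 · (4,5)% 5/5
Row 5: (5,0)@ 1/3 · (5,1)% 4/6 · (5,2)% 5/5 · (5,4)% 6/6 · (5,5)% 5/5
Row 6: (6,1)% 3/4 · (6,2)% 3/3 · (6,4)% 3/3 · (6,5)% 3/3
The smallest same-type fraction is 1/5 at (3,1), which reduces to 1/5. Any threshold above that leaves this agent unsatisfied.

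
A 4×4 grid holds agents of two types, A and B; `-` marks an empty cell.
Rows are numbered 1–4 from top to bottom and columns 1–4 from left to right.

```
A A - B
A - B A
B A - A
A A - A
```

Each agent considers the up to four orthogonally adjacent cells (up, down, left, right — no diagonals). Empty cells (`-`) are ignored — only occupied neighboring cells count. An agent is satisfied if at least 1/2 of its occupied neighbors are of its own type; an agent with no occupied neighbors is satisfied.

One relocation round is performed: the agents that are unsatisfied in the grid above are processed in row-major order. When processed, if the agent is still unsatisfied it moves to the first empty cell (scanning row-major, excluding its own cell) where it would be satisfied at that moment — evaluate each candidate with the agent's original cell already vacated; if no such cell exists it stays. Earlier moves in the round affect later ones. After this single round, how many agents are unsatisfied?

1

Initially unsatisfied (in order): (1,4), (2,3), (2,4), (3,1).
  (1,4) → (1,3).
  (2,3): now satisfied by earlier moves; stays.
  (2,4): now satisfied by earlier moves; stays.
  (3,1) → (1,4).
Resulting grid:
A A B B
A - B A
- A - A
A A - A
Unsatisfied now: (2,4).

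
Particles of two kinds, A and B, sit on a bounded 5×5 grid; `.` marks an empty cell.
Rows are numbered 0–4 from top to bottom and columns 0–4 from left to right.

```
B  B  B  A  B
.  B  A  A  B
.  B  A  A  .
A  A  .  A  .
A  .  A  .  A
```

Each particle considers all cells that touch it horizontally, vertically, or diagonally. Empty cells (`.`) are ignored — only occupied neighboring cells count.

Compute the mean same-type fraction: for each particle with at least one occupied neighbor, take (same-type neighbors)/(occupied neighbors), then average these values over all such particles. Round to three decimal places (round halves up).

0.670

(0,0)B 2/2
(0,1)B 3/4
(0,2)B 2/5
(0,3)A 2/5
(0,4)B 1/3
(1,1)B 4/6
(1,2)A 4/8
(1,3)A 4/7
(1,4)B 1/4
(2,1)B 1/5
(2,2)A 5/7
(2,3)A 4/5
(3,0)A 2/3
(3,1)A 4/5
(3,3)A 4/4
(4,0)A 2/2
(4,2)A 2/2
(4,4)A 1/1
Sum over 18 particles: 2/2 + 3/4 + 2/5 + 2/5 + 1/3 + 4/6 + 4/8 + 4/7 + 1/4 + 1/5 + 5/7 + 4/5 + 2/3 + 4/5 + 4/4 + 2/2 + 2/2 + 1/1 = 2531/210; mean = 2531/210 ÷ 18 = 2531/3780 = 0.669576… → 0.670.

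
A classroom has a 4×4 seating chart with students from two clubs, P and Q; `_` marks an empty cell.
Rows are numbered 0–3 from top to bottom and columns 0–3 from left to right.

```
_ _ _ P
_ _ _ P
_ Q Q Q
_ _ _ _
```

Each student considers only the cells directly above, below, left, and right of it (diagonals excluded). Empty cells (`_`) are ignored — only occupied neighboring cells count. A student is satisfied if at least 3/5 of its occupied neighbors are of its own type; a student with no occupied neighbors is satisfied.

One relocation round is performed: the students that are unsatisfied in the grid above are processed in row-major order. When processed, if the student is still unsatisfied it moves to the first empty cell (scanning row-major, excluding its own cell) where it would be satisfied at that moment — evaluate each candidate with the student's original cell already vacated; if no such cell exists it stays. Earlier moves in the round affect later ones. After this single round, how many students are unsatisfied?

0

Initially unsatisfied (in order): (1,3), (2,3).
  (1,3) → (0,0).
  (2,3): now satisfied by earlier moves; stays.
Resulting grid:
P _ _ P
_ _ _ _
_ Q Q Q
_ _ _ _
All satisfied now.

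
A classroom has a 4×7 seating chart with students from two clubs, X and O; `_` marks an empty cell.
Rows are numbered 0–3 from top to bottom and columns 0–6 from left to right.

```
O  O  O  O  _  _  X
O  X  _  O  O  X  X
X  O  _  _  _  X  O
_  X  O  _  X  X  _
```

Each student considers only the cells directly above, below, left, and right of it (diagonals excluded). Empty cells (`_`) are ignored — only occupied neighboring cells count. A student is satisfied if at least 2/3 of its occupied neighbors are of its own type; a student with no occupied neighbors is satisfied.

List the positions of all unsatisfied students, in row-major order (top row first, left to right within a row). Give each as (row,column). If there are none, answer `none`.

(0,0)O 2/2 ok
(0,1)O 2/3 ok
(0,2)O 2/2 ok
(0,3)O 2/2 ok
(0,6)X 1/1 ok
(1,0)O 1/3 unhappy
(1,1)X 0/3 unhappy
(1,3)O 2/2 ok
(1,4)O 1/2 unhappy
(1,5)X 2/3 ok
(1,6)X 2/3 ok
(2,0)X 0/2 unhappy
(2,1)O 0/3 unhappy
(2,5)X 2/3 ok
(2,6)O 0/2 unhappy
(3,1)X 0/2 unhappy
(3,2)O 0/1 unhappy
(3,4)X 1/1 ok
(3,5)X 2/2 ok

(1,0), (1,1), (1,4), (2,0), (2,1), (2,6), (3,1), (3,2)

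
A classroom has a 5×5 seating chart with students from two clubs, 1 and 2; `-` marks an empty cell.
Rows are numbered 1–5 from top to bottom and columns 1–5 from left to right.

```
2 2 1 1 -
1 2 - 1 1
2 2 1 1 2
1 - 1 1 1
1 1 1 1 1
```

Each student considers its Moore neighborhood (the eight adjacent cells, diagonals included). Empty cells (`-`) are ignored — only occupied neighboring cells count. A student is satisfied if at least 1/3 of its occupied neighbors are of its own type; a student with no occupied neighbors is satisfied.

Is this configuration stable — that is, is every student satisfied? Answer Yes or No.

Row 1: (1,1)2 2/3 satisfied · (1,2)2 2/4 satisfied · (1,3)1 2/4 satisfied · (1,4)1 3/3 satisfied
Row 2: (2,1)1 0/5 not · (2,2)2 4/7 satisfied · (2,4)1 5/6 satisfied · (2,5)1 3/4 satisfied
Row 3: (3,1)2 2/4 satisfied · (3,2)2 2/6 satisfied · (3,3)1 4/6 satisfied · (3,4)1 6/7 satisfied · (3,5)2 0/5 not
Row 4: (4,1)1 2/4 satisfied · (4,3)1 6/7 satisfied · (4,4)1 7/8 satisfied · (4,5)1 4/5 satisfied
Row 5: (5,1)1 2/2 satisfied · (5,2)1 4/4 satisfied · (5,3)1 4/4 satisfied · (5,4)1 5/5 satisfied · (5,5)1 3/3 satisfied
For instance (2,1) has only 0/5 same-type neighbors, below 1/3.

No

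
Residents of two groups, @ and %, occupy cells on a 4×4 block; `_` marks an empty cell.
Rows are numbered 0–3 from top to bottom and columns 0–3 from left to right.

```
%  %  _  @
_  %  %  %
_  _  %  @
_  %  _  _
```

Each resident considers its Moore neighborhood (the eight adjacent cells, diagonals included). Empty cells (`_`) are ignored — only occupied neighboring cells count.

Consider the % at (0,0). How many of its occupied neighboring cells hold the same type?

Occupied neighbors of (0,0): (0,1)=%, (1,1)=%.
Same type (%): 2 of 2.

2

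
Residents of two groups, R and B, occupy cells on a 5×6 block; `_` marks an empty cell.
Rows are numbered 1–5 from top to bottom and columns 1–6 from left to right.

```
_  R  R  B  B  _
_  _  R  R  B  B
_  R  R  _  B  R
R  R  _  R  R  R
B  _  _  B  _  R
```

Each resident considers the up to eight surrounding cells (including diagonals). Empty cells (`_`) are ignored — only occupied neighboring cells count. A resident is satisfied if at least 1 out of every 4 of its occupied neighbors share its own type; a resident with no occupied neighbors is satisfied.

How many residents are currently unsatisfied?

2

(1,2)R 2/2 satisfied
(1,3)R 3/4 satisfied
(1,4)B 2/5 satisfied
(1,5)B 3/4 satisfied
(2,3)R 5/6 satisfied
(2,4)R 3/7 satisfied
(2,5)B 4/6 satisfied
(2,6)B 3/4 satisfied
(3,2)R 4/4 satisfied
(3,3)R 5/5 satisfied
(3,5)B 2/7 satisfied
(3,6)R 2/5 satisfied
(4,1)R 2/3 satisfied
(4,2)R 3/4 satisfied
(4,4)R 2/4 satisfied
(4,5)R 4/6 satisfied
(4,6)R 3/4 satisfied
(5,1)B 0/2 not
(5,4)B 0/2 not
(5,6)R 2/2 satisfied
Unsatisfied: (5,1), (5,4) — 2 in total.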